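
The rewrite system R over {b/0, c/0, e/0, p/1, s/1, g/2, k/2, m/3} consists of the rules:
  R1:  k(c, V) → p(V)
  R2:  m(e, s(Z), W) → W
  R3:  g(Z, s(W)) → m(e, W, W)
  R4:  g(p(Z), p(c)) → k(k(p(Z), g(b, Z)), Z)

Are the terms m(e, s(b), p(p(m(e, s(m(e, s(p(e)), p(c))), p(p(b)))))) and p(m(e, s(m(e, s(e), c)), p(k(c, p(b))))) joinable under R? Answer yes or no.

Reduce t₁ = m(e, s(b), p(p(m(e, s(m(e, s(p(e)), p(c))), p(p(b)))))):
1. m(e, s(b), p(p(m(e, s(m(e, s(p(e)), p(c))), p(p(b))))))  →  p(p(m(e, s(m(e, s(p(e)), p(c))), p(p(b)))))   [R2 at ε]
2. p(p(m(e, s(m(e, s(p(e)), p(c))), p(p(b)))))  →  p(p(p(p(b))))   [R2 at 1.1]

Reduce t₂ = p(m(e, s(m(e, s(e), c)), p(k(c, p(b))))):
1. p(m(e, s(m(e, s(e), c)), p(k(c, p(b)))))  →  p(p(k(c, p(b))))   [R2 at 1]
2. p(p(k(c, p(b))))  →  p(p(p(p(b))))   [R1 at 1.1]

yes — NF(t₁) = p(p(p(p(b)))), NF(t₂) = p(p(p(p(b))))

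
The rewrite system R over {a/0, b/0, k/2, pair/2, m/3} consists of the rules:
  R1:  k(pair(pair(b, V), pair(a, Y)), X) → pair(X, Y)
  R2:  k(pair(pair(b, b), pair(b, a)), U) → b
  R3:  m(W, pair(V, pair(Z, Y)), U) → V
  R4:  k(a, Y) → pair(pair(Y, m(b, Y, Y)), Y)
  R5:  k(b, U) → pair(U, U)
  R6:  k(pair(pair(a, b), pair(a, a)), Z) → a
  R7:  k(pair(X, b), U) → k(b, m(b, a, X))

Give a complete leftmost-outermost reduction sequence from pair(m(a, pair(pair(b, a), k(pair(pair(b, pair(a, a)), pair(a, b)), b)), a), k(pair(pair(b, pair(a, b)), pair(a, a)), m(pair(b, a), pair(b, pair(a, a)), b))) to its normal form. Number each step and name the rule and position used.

pair(pair(b, a), pair(b, a))

1. pair(m(a, pair(pair(b, a), k(pair(pair(b, pair(a, a)), pair(a, b)), b)), a), k(pair(pair(b, pair(a, b)), pair(a, a)), m(pair(b, a), pair(b, pair(a, a)), b)))  →  pair(m(a, pair(pair(b, a), pair(b, b)), a), k(pair(pair(b, pair(a, b)), pair(a, a)), m(pair(b, a), pair(b, pair(a, a)), b)))   [R1 at 1.2.2]
2. pair(m(a, pair(pair(b, a), pair(b, b)), a), k(pair(pair(b, pair(a, b)), pair(a, a)), m(pair(b, a), pair(b, pair(a, a)), b)))  →  pair(pair(b, a), k(pair(pair(b, pair(a, b)), pair(a, a)), m(pair(b, a), pair(b, pair(a, a)), b)))   [R3 at 1]
3. pair(pair(b, a), k(pair(pair(b, pair(a, b)), pair(a, a)), m(pair(b, a), pair(b, pair(a, a)), b)))  →  pair(pair(b, a), pair(m(pair(b, a), pair(b, pair(a, a)), b), a))   [R1 at 2]
4. pair(pair(b, a), pair(m(pair(b, a), pair(b, pair(a, a)), b), a))  →  pair(pair(b, a), pair(b, a))   [R3 at 2.1]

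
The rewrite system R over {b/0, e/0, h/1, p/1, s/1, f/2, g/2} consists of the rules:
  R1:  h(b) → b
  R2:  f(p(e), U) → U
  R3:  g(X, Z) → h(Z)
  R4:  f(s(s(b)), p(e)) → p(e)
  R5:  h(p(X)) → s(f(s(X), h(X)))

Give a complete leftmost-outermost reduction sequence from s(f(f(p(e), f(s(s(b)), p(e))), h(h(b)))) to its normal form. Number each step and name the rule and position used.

1. s(f(f(p(e), f(s(s(b)), p(e))), h(h(b))))  →  s(f(f(s(s(b)), p(e)), h(h(b))))   [R2 at 1.1]
2. s(f(f(s(s(b)), p(e)), h(h(b))))  →  s(f(p(e), h(h(b))))   [R4 at 1.1]
3. s(f(p(e), h(h(b))))  →  s(h(h(b)))   [R2 at 1]
4. s(h(h(b)))  →  s(h(b))   [R1 at 1.1]
5. s(h(b))  →  s(b)   [R1 at 1]

s(b)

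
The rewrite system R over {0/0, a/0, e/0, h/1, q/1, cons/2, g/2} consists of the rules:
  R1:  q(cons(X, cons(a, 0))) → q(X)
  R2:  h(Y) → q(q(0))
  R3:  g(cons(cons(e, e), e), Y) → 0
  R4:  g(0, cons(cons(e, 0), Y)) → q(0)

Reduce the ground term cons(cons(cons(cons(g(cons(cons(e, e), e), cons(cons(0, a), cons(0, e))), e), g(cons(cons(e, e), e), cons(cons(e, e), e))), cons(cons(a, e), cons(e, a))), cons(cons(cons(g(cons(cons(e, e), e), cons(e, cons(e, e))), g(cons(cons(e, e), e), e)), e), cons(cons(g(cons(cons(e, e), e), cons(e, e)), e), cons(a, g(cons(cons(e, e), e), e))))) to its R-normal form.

1. cons(cons(cons(cons(g(cons(cons(e, e), e), cons(cons(0, a), cons(0, e))), e), g(cons(cons(e, e), e), cons(cons(e, e), e))), cons(cons(a, e), cons(e, a))), cons(cons(cons(g(cons(cons(e, e), e), cons(e, cons(e, e))), g(cons(cons(e, e), e), e)), e), cons(cons(g(cons(cons(e, e), e), cons(e, e)), e), cons(a, g(cons(cons(e, e), e), e)))))  →  cons(cons(cons(cons(0, e), g(cons(cons(e, e), e), cons(cons(e, e), e))), cons(cons(a, e), cons(e, a))), cons(cons(cons(g(cons(cons(e, e), e), cons(e, cons(e, e))), g(cons(cons(e, e), e), e)), e), cons(cons(g(cons(cons(e, e), e), cons(e, e)), e), cons(a, g(cons(cons(e, e), e), e)))))   [R3 at 1.1.1.1]
2. cons(cons(cons(cons(0, e), g(cons(cons(e, e), e), cons(cons(e, e), e))), cons(cons(a, e), cons(e, a))), cons(cons(cons(g(cons(cons(e, e), e), cons(e, cons(e, e))), g(cons(cons(e, e), e), e)), e), cons(cons(g(cons(cons(e, e), e), cons(e, e)), e), cons(a, g(cons(cons(e, e), e), e)))))  →  cons(cons(cons(cons(0, e), 0), cons(cons(a, e), cons(e, a))), cons(cons(cons(g(cons(cons(e, e), e), cons(e, cons(e, e))), g(cons(cons(e, e), e), e)), e), cons(cons(g(cons(cons(e, e), e), cons(e, e)), e), cons(a, g(cons(cons(e, e), e), e)))))   [R3 at 1.1.2]
3. cons(cons(cons(cons(0, e), 0), cons(cons(a, e), cons(e, a))), cons(cons(cons(g(cons(cons(e, e), e), cons(e, cons(e, e))), g(cons(cons(e, e), e), e)), e), cons(cons(g(cons(cons(e, e), e), cons(e, e)), e), cons(a, g(cons(cons(e, e), e), e)))))  →  cons(cons(cons(cons(0, e), 0), cons(cons(a, e), cons(e, a))), cons(cons(cons(0, g(cons(cons(e, e), e), e)), e), cons(cons(g(cons(cons(e, e), e), cons(e, e)), e), cons(a, g(cons(cons(e, e), e), e)))))   [R3 at 2.1.1.1]
4. cons(cons(cons(cons(0, e), 0), cons(cons(a, e), cons(e, a))), cons(cons(cons(0, g(cons(cons(e, e), e), e)), e), cons(cons(g(cons(cons(e, e), e), cons(e, e)), e), cons(a, g(cons(cons(e, e), e), e)))))  →  cons(cons(cons(cons(0, e), 0), cons(cons(a, e), cons(e, a))), cons(cons(cons(0, 0), e), cons(cons(g(cons(cons(e, e), e), cons(e, e)), e), cons(a, g(cons(cons(e, e), e), e)))))   [R3 at 2.1.1.2]
5. cons(cons(cons(cons(0, e), 0), cons(cons(a, e), cons(e, a))), cons(cons(cons(0, 0), e), cons(cons(g(cons(cons(e, e), e), cons(e, e)), e), cons(a, g(cons(cons(e, e), e), e)))))  →  cons(cons(cons(cons(0, e), 0), cons(cons(a, e), cons(e, a))), cons(cons(cons(0, 0), e), cons(cons(0, e), cons(a, g(cons(cons(e, e), e), e)))))   [R3 at 2.2.1.1]
6. cons(cons(cons(cons(0, e), 0), cons(cons(a, e), cons(e, a))), cons(cons(cons(0, 0), e), cons(cons(0, e), cons(a, g(cons(cons(e, e), e), e)))))  →  cons(cons(cons(cons(0, e), 0), cons(cons(a, e), cons(e, a))), cons(cons(cons(0, 0), e), cons(cons(0, e), cons(a, 0))))   [R3 at 2.2.2.2]

cons(cons(cons(cons(0, e), 0), cons(cons(a, e), cons(e, a))), cons(cons(cons(0, 0), e), cons(cons(0, e), cons(a, 0))))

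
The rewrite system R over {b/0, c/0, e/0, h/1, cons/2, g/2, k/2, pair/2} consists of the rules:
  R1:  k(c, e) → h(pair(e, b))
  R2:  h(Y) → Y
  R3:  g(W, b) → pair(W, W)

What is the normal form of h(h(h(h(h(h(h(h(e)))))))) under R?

e

1. h(h(h(h(h(h(h(h(e))))))))  →  h(h(h(h(h(h(h(e)))))))   [R2 at ε]
2. h(h(h(h(h(h(h(e)))))))  →  h(h(h(h(h(h(e))))))   [R2 at ε]
3. h(h(h(h(h(h(e))))))  →  h(h(h(h(h(e)))))   [R2 at ε]
4. h(h(h(h(h(e)))))  →  h(h(h(h(e))))   [R2 at ε]
5. h(h(h(h(e))))  →  h(h(h(e)))   [R2 at ε]
6. h(h(h(e)))  →  h(h(e))   [R2 at ε]
7. h(h(e))  →  h(e)   [R2 at ε]
8. h(e)  →  e   [R2 at ε]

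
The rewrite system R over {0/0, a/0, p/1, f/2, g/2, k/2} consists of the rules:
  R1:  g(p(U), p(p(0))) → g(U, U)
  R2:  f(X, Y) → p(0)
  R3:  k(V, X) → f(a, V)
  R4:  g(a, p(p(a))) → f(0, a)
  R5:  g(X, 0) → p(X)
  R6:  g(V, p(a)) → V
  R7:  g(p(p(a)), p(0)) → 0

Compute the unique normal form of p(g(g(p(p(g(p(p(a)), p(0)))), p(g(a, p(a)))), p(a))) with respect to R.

1. p(g(g(p(p(g(p(p(a)), p(0)))), p(g(a, p(a)))), p(a)))  →  p(g(p(p(g(p(p(a)), p(0)))), p(g(a, p(a)))))   [R6 at 1]
2. p(g(p(p(g(p(p(a)), p(0)))), p(g(a, p(a)))))  →  p(g(p(p(0)), p(g(a, p(a)))))   [R7 at 1.1.1.1]
3. p(g(p(p(0)), p(g(a, p(a)))))  →  p(g(p(p(0)), p(a)))   [R6 at 1.2.1]
4. p(g(p(p(0)), p(a)))  →  p(p(p(0)))   [R6 at 1]

p(p(p(0)))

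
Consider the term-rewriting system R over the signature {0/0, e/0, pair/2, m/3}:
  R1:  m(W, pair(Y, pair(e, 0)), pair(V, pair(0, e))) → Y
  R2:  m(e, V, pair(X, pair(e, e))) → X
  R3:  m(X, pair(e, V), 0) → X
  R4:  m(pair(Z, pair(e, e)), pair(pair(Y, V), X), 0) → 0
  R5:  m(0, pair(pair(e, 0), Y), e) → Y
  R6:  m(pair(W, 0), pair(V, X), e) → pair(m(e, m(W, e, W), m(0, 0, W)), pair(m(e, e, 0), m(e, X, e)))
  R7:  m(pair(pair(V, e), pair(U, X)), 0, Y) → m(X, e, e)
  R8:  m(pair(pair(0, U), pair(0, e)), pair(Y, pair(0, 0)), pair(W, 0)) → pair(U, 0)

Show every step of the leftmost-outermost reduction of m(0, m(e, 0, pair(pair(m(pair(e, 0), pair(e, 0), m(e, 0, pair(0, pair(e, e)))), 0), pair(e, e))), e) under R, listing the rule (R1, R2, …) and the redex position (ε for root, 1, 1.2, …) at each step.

0

1. m(0, m(e, 0, pair(pair(m(pair(e, 0), pair(e, 0), m(e, 0, pair(0, pair(e, e)))), 0), pair(e, e))), e)  →  m(0, pair(m(pair(e, 0), pair(e, 0), m(e, 0, pair(0, pair(e, e)))), 0), e)   [R2 at 2]
2. m(0, pair(m(pair(e, 0), pair(e, 0), m(e, 0, pair(0, pair(e, e)))), 0), e)  →  m(0, pair(m(pair(e, 0), pair(e, 0), 0), 0), e)   [R2 at 2.1.3]
3. m(0, pair(m(pair(e, 0), pair(e, 0), 0), 0), e)  →  m(0, pair(pair(e, 0), 0), e)   [R3 at 2.1]
4. m(0, pair(pair(e, 0), 0), e)  →  0   [R5 at ε]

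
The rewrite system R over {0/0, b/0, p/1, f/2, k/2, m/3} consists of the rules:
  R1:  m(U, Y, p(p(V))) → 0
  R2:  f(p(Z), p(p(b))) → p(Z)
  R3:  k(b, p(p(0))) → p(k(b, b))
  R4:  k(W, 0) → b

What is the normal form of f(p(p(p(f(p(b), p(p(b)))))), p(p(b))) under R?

p(p(p(p(b))))

1. f(p(p(p(f(p(b), p(p(b)))))), p(p(b)))  →  p(p(p(f(p(b), p(p(b))))))   [R2 at ε]
2. p(p(p(f(p(b), p(p(b))))))  →  p(p(p(p(b))))   [R2 at 1.1.1]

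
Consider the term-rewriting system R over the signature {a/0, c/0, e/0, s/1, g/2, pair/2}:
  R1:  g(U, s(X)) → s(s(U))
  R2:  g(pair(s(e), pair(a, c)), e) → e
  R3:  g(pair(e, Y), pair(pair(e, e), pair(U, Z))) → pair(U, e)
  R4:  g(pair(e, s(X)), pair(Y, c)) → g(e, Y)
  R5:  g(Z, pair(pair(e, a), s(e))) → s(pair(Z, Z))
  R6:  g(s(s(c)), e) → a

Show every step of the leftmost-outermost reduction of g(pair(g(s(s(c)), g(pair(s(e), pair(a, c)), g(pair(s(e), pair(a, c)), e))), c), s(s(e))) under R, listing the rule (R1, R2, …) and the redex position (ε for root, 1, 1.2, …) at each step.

s(s(pair(a, c)))

1. g(pair(g(s(s(c)), g(pair(s(e), pair(a, c)), g(pair(s(e), pair(a, c)), e))), c), s(s(e)))  →  s(s(pair(g(s(s(c)), g(pair(s(e), pair(a, c)), g(pair(s(e), pair(a, c)), e))), c)))   [R1 at ε]
2. s(s(pair(g(s(s(c)), g(pair(s(e), pair(a, c)), g(pair(s(e), pair(a, c)), e))), c)))  →  s(s(pair(g(s(s(c)), g(pair(s(e), pair(a, c)), e)), c)))   [R2 at 1.1.1.2.2]
3. s(s(pair(g(s(s(c)), g(pair(s(e), pair(a, c)), e)), c)))  →  s(s(pair(g(s(s(c)), e), c)))   [R2 at 1.1.1.2]
4. s(s(pair(g(s(s(c)), e), c)))  →  s(s(pair(a, c)))   [R6 at 1.1.1]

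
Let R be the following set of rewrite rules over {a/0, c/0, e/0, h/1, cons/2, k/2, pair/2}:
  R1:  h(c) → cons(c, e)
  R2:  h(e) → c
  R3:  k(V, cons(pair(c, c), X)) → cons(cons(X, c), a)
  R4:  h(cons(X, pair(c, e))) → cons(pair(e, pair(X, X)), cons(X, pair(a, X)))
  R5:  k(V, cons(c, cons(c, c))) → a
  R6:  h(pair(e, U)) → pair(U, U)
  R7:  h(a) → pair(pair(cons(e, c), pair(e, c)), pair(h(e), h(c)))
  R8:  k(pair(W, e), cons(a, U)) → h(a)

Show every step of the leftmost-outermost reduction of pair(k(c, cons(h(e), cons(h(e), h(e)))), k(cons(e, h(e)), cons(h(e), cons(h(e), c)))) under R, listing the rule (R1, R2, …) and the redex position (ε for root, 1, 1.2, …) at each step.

1. pair(k(c, cons(h(e), cons(h(e), h(e)))), k(cons(e, h(e)), cons(h(e), cons(h(e), c))))  →  pair(k(c, cons(c, cons(h(e), h(e)))), k(cons(e, h(e)), cons(h(e), cons(h(e), c))))   [R2 at 1.2.1]
2. pair(k(c, cons(c, cons(h(e), h(e)))), k(cons(e, h(e)), cons(h(e), cons(h(e), c))))  →  pair(k(c, cons(c, cons(c, h(e)))), k(cons(e, h(e)), cons(h(e), cons(h(e), c))))   [R2 at 1.2.2.1]
3. pair(k(c, cons(c, cons(c, h(e)))), k(cons(e, h(e)), cons(h(e), cons(h(e), c))))  →  pair(k(c, cons(c, cons(c, c))), k(cons(e, h(e)), cons(h(e), cons(h(e), c))))   [R2 at 1.2.2.2]
4. pair(k(c, cons(c, cons(c, c))), k(cons(e, h(e)), cons(h(e), cons(h(e), c))))  →  pair(a, k(cons(e, h(e)), cons(h(e), cons(h(e), c))))   [R5 at 1]
5. pair(a, k(cons(e, h(e)), cons(h(e), cons(h(e), c))))  →  pair(a, k(cons(e, c), cons(h(e), cons(h(e), c))))   [R2 at 2.1.2]
6. pair(a, k(cons(e, c), cons(h(e), cons(h(e), c))))  →  pair(a, k(cons(e, c), cons(c, cons(h(e), c))))   [R2 at 2.2.1]
7. pair(a, k(cons(e, c), cons(c, cons(h(e), c))))  →  pair(a, k(cons(e, c), cons(c, cons(c, c))))   [R2 at 2.2.2.1]
8. pair(a, k(cons(e, c), cons(c, cons(c, c))))  →  pair(a, a)   [R5 at 2]

pair(a, a)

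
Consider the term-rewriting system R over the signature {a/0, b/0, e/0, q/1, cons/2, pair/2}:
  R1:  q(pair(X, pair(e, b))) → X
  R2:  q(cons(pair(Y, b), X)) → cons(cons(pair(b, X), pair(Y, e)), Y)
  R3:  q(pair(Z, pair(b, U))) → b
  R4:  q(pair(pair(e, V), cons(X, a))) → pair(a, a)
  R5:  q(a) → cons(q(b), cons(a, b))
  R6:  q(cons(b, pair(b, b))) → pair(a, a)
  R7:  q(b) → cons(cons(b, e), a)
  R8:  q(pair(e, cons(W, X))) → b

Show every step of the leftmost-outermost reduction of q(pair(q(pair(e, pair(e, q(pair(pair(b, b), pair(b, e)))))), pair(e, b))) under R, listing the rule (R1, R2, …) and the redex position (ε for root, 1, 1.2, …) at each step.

1. q(pair(q(pair(e, pair(e, q(pair(pair(b, b), pair(b, e)))))), pair(e, b)))  →  q(pair(e, pair(e, q(pair(pair(b, b), pair(b, e))))))   [R1 at ε]
2. q(pair(e, pair(e, q(pair(pair(b, b), pair(b, e))))))  →  q(pair(e, pair(e, b)))   [R3 at 1.2.2]
3. q(pair(e, pair(e, b)))  →  e   [R1 at ε]

e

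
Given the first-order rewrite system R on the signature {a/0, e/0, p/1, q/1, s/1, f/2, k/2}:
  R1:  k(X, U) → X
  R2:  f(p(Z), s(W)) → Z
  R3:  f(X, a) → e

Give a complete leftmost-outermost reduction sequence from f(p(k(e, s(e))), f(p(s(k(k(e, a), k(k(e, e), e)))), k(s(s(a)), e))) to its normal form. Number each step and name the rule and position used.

e

1. f(p(k(e, s(e))), f(p(s(k(k(e, a), k(k(e, e), e)))), k(s(s(a)), e)))  →  f(p(e), f(p(s(k(k(e, a), k(k(e, e), e)))), k(s(s(a)), e)))   [R1 at 1.1]
2. f(p(e), f(p(s(k(k(e, a), k(k(e, e), e)))), k(s(s(a)), e)))  →  f(p(e), f(p(s(k(e, a))), k(s(s(a)), e)))   [R1 at 2.1.1.1]
3. f(p(e), f(p(s(k(e, a))), k(s(s(a)), e)))  →  f(p(e), f(p(s(e)), k(s(s(a)), e)))   [R1 at 2.1.1.1]
4. f(p(e), f(p(s(e)), k(s(s(a)), e)))  →  f(p(e), f(p(s(e)), s(s(a))))   [R1 at 2.2]
5. f(p(e), f(p(s(e)), s(s(a))))  →  f(p(e), s(e))   [R2 at 2]
6. f(p(e), s(e))  →  e   [R2 at ε]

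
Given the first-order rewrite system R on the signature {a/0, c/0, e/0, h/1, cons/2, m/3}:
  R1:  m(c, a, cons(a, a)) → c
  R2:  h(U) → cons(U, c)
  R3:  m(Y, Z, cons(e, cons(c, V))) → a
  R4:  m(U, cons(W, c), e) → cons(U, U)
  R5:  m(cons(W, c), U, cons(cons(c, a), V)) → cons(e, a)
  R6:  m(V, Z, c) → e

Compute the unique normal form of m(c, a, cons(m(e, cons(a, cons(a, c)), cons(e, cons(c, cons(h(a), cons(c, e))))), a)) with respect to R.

1. m(c, a, cons(m(e, cons(a, cons(a, c)), cons(e, cons(c, cons(h(a), cons(c, e))))), a))  →  m(c, a, cons(a, a))   [R3 at 3.1]
2. m(c, a, cons(a, a))  →  c   [R1 at ε]

c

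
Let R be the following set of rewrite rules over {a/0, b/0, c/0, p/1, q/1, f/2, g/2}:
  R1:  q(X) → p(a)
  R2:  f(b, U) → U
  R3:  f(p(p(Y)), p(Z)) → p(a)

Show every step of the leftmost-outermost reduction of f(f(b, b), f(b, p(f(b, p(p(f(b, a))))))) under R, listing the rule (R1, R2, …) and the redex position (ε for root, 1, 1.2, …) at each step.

p(p(p(a)))

1. f(f(b, b), f(b, p(f(b, p(p(f(b, a)))))))  →  f(b, f(b, p(f(b, p(p(f(b, a)))))))   [R2 at 1]
2. f(b, f(b, p(f(b, p(p(f(b, a)))))))  →  f(b, p(f(b, p(p(f(b, a))))))   [R2 at ε]
3. f(b, p(f(b, p(p(f(b, a))))))  →  p(f(b, p(p(f(b, a)))))   [R2 at ε]
4. p(f(b, p(p(f(b, a)))))  →  p(p(p(f(b, a))))   [R2 at 1]
5. p(p(p(f(b, a))))  →  p(p(p(a)))   [R2 at 1.1.1]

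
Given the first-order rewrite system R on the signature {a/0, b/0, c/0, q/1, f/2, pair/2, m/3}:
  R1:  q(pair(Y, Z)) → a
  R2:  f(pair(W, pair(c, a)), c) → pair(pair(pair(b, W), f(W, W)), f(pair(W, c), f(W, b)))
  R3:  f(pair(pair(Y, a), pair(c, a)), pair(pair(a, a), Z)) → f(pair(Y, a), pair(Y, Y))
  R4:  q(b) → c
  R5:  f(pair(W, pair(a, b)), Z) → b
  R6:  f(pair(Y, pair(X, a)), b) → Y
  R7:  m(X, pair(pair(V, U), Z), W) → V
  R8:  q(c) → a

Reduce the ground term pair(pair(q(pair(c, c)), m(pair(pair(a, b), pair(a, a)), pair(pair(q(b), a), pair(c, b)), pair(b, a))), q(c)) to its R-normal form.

1. pair(pair(q(pair(c, c)), m(pair(pair(a, b), pair(a, a)), pair(pair(q(b), a), pair(c, b)), pair(b, a))), q(c))  →  pair(pair(a, m(pair(pair(a, b), pair(a, a)), pair(pair(q(b), a), pair(c, b)), pair(b, a))), q(c))   [R1 at 1.1]
2. pair(pair(a, m(pair(pair(a, b), pair(a, a)), pair(pair(q(b), a), pair(c, b)), pair(b, a))), q(c))  →  pair(pair(a, q(b)), q(c))   [R7 at 1.2]
3. pair(pair(a, q(b)), q(c))  →  pair(pair(a, c), q(c))   [R4 at 1.2]
4. pair(pair(a, c), q(c))  →  pair(pair(a, c), a)   [R8 at 2]

pair(pair(a, c), a)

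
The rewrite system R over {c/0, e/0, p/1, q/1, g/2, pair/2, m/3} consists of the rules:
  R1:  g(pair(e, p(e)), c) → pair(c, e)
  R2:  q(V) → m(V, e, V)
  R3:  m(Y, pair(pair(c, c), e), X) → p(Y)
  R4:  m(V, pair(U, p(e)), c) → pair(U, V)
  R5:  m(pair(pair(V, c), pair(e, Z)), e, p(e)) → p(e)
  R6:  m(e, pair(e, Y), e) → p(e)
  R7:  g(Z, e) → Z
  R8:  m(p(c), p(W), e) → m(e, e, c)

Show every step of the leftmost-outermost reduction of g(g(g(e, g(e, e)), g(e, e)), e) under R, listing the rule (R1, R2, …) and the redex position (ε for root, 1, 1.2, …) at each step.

e

1. g(g(g(e, g(e, e)), g(e, e)), e)  →  g(g(e, g(e, e)), g(e, e))   [R7 at ε]
2. g(g(e, g(e, e)), g(e, e))  →  g(g(e, e), g(e, e))   [R7 at 1.2]
3. g(g(e, e), g(e, e))  →  g(e, g(e, e))   [R7 at 1]
4. g(e, g(e, e))  →  g(e, e)   [R7 at 2]
5. g(e, e)  →  e   [R7 at ε]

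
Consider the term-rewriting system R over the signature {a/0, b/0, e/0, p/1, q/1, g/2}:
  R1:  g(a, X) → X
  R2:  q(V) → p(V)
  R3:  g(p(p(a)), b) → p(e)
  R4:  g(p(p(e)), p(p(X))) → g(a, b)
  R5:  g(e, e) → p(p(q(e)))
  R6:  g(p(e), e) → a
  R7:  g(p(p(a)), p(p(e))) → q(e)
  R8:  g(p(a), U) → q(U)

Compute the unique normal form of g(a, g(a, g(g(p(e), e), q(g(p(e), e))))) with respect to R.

1. g(a, g(a, g(g(p(e), e), q(g(p(e), e)))))  →  g(a, g(g(p(e), e), q(g(p(e), e))))   [R1 at ε]
2. g(a, g(g(p(e), e), q(g(p(e), e))))  →  g(g(p(e), e), q(g(p(e), e)))   [R1 at ε]
3. g(g(p(e), e), q(g(p(e), e)))  →  g(a, q(g(p(e), e)))   [R6 at 1]
4. g(a, q(g(p(e), e)))  →  q(g(p(e), e))   [R1 at ε]
5. q(g(p(e), e))  →  p(g(p(e), e))   [R2 at ε]
6. p(g(p(e), e))  →  p(a)   [R6 at 1]

p(a)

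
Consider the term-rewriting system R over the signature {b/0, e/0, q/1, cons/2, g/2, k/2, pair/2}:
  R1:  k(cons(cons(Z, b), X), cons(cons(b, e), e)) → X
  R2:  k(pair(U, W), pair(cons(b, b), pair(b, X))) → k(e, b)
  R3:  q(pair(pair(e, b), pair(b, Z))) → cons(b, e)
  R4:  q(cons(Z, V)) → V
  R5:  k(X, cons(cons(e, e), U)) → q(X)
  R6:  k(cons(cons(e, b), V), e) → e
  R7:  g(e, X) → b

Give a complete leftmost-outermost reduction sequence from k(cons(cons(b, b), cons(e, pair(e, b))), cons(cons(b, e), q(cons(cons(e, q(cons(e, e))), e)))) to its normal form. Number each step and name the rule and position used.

cons(e, pair(e, b))

1. k(cons(cons(b, b), cons(e, pair(e, b))), cons(cons(b, e), q(cons(cons(e, q(cons(e, e))), e))))  →  k(cons(cons(b, b), cons(e, pair(e, b))), cons(cons(b, e), e))   [R4 at 2.2]
2. k(cons(cons(b, b), cons(e, pair(e, b))), cons(cons(b, e), e))  →  cons(e, pair(e, b))   [R1 at ε]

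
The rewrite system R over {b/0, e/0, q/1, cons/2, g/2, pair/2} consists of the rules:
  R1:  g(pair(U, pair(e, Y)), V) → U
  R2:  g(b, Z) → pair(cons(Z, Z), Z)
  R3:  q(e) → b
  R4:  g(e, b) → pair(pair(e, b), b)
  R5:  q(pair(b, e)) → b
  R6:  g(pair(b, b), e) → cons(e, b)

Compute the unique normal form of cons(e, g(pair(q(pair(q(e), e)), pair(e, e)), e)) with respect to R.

cons(e, b)

1. cons(e, g(pair(q(pair(q(e), e)), pair(e, e)), e))  →  cons(e, q(pair(q(e), e)))   [R1 at 2]
2. cons(e, q(pair(q(e), e)))  →  cons(e, q(pair(b, e)))   [R3 at 2.1.1]
3. cons(e, q(pair(b, e)))  →  cons(e, b)   [R5 at 2]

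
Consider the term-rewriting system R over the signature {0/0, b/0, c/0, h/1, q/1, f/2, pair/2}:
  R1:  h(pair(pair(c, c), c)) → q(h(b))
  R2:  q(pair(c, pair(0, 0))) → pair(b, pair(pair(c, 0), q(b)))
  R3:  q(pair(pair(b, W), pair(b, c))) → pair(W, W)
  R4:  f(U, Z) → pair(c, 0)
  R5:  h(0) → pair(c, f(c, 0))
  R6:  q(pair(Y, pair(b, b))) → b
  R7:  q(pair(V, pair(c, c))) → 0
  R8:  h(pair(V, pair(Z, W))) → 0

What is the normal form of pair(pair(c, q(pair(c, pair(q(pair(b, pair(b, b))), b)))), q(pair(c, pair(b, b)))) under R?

pair(pair(c, b), b)

1. pair(pair(c, q(pair(c, pair(q(pair(b, pair(b, b))), b)))), q(pair(c, pair(b, b))))  →  pair(pair(c, q(pair(c, pair(b, b)))), q(pair(c, pair(b, b))))   [R6 at 1.2.1.2.1]
2. pair(pair(c, q(pair(c, pair(b, b)))), q(pair(c, pair(b, b))))  →  pair(pair(c, b), q(pair(c, pair(b, b))))   [R6 at 1.2]
3. pair(pair(c, b), q(pair(c, pair(b, b))))  →  pair(pair(c, b), b)   [R6 at 2]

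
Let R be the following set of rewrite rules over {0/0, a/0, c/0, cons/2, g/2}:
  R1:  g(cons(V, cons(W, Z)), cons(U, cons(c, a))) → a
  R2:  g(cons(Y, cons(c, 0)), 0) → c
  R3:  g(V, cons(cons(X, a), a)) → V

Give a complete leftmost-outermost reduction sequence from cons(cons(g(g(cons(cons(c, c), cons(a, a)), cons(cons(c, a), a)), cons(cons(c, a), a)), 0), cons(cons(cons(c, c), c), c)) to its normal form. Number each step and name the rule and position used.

cons(cons(cons(cons(c, c), cons(a, a)), 0), cons(cons(cons(c, c), c), c))

1. cons(cons(g(g(cons(cons(c, c), cons(a, a)), cons(cons(c, a), a)), cons(cons(c, a), a)), 0), cons(cons(cons(c, c), c), c))  →  cons(cons(g(cons(cons(c, c), cons(a, a)), cons(cons(c, a), a)), 0), cons(cons(cons(c, c), c), c))   [R3 at 1.1]
2. cons(cons(g(cons(cons(c, c), cons(a, a)), cons(cons(c, a), a)), 0), cons(cons(cons(c, c), c), c))  →  cons(cons(cons(cons(c, c), cons(a, a)), 0), cons(cons(cons(c, c), c), c))   [R3 at 1.1]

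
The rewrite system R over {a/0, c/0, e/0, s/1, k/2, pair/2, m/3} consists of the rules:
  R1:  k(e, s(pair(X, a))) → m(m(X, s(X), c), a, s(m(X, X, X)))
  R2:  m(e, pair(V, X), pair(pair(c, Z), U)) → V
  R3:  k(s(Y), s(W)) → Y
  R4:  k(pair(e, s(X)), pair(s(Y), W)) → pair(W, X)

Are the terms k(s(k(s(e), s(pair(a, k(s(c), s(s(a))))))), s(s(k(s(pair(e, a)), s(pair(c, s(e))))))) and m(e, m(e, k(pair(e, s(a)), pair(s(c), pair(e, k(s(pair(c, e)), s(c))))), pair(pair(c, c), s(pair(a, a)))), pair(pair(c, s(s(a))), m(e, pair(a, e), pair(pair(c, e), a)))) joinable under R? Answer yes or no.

Reduce t₁ = k(s(k(s(e), s(pair(a, k(s(c), s(s(a))))))), s(s(k(s(pair(e, a)), s(pair(c, s(e))))))):
1. k(s(k(s(e), s(pair(a, k(s(c), s(s(a))))))), s(s(k(s(pair(e, a)), s(pair(c, s(e)))))))  →  k(s(e), s(pair(a, k(s(c), s(s(a))))))   [R3 at ε]
2. k(s(e), s(pair(a, k(s(c), s(s(a))))))  →  e   [R3 at ε]

Reduce t₂ = m(e, m(e, k(pair(e, s(a)), pair(s(c), pair(e, k(s(pair(c, e)), s(c))))), pair(pair(c, c), s(pair(a, a)))), pair(pair(c, s(s(a))), m(e, pair(a, e), pair(pair(c, e), a)))):
1. m(e, m(e, k(pair(e, s(a)), pair(s(c), pair(e, k(s(pair(c, e)), s(c))))), pair(pair(c, c), s(pair(a, a)))), pair(pair(c, s(s(a))), m(e, pair(a, e), pair(pair(c, e), a))))  →  m(e, m(e, pair(pair(e, k(s(pair(c, e)), s(c))), a), pair(pair(c, c), s(pair(a, a)))), pair(pair(c, s(s(a))), m(e, pair(a, e), pair(pair(c, e), a))))   [R4 at 2.2]
2. m(e, m(e, pair(pair(e, k(s(pair(c, e)), s(c))), a), pair(pair(c, c), s(pair(a, a)))), pair(pair(c, s(s(a))), m(e, pair(a, e), pair(pair(c, e), a))))  →  m(e, pair(e, k(s(pair(c, e)), s(c))), pair(pair(c, s(s(a))), m(e, pair(a, e), pair(pair(c, e), a))))   [R2 at 2]
3. m(e, pair(e, k(s(pair(c, e)), s(c))), pair(pair(c, s(s(a))), m(e, pair(a, e), pair(pair(c, e), a))))  →  e   [R2 at ε]

yes — NF(t₁) = e, NF(t₂) = e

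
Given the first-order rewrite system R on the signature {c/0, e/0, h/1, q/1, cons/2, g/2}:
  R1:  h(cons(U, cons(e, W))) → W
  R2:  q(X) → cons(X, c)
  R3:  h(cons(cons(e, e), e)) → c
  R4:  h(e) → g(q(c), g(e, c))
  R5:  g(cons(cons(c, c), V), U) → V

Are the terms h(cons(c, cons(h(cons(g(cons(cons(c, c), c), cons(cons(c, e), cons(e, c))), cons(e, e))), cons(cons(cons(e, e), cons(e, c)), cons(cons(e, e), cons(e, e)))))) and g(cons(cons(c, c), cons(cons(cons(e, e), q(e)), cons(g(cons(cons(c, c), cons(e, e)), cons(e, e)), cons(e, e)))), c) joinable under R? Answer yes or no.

yes — NF(t₁) = cons(cons(cons(e, e), cons(e, c)), cons(cons(e, e), cons(e, e))), NF(t₂) = cons(cons(cons(e, e), cons(e, c)), cons(cons(e, e), cons(e, e)))

Reduce t₁ = h(cons(c, cons(h(cons(g(cons(cons(c, c), c), cons(cons(c, e), cons(e, c))), cons(e, e))), cons(cons(cons(e, e), cons(e, c)), cons(cons(e, e), cons(e, e)))))):
1. h(cons(c, cons(h(cons(g(cons(cons(c, c), c), cons(cons(c, e), cons(e, c))), cons(e, e))), cons(cons(cons(e, e), cons(e, c)), cons(cons(e, e), cons(e, e))))))  →  h(cons(c, cons(e, cons(cons(cons(e, e), cons(e, c)), cons(cons(e, e), cons(e, e))))))   [R1 at 1.2.1]
2. h(cons(c, cons(e, cons(cons(cons(e, e), cons(e, c)), cons(cons(e, e), cons(e, e))))))  →  cons(cons(cons(e, e), cons(e, c)), cons(cons(e, e), cons(e, e)))   [R1 at ε]

Reduce t₂ = g(cons(cons(c, c), cons(cons(cons(e, e), q(e)), cons(g(cons(cons(c, c), cons(e, e)), cons(e, e)), cons(e, e)))), c):
1. g(cons(cons(c, c), cons(cons(cons(e, e), q(e)), cons(g(cons(cons(c, c), cons(e, e)), cons(e, e)), cons(e, e)))), c)  →  cons(cons(cons(e, e), q(e)), cons(g(cons(cons(c, c), cons(e, e)), cons(e, e)), cons(e, e)))   [R5 at ε]
2. cons(cons(cons(e, e), q(e)), cons(g(cons(cons(c, c), cons(e, e)), cons(e, e)), cons(e, e)))  →  cons(cons(cons(e, e), cons(e, c)), cons(g(cons(cons(c, c), cons(e, e)), cons(e, e)), cons(e, e)))   [R2 at 1.2]
3. cons(cons(cons(e, e), cons(e, c)), cons(g(cons(cons(c, c), cons(e, e)), cons(e, e)), cons(e, e)))  →  cons(cons(cons(e, e), cons(e, c)), cons(cons(e, e), cons(e, e)))   [R5 at 2.1]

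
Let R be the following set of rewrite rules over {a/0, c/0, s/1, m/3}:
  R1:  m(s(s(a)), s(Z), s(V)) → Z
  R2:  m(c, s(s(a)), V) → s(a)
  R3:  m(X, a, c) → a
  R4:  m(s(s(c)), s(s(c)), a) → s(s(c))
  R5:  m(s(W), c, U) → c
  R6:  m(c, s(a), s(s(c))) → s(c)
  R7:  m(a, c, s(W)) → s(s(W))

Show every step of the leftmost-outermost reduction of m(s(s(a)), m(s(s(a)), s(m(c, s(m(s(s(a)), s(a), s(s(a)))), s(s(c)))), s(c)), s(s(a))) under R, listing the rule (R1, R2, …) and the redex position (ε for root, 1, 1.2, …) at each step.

c

1. m(s(s(a)), m(s(s(a)), s(m(c, s(m(s(s(a)), s(a), s(s(a)))), s(s(c)))), s(c)), s(s(a)))  →  m(s(s(a)), m(c, s(m(s(s(a)), s(a), s(s(a)))), s(s(c))), s(s(a)))   [R1 at 2]
2. m(s(s(a)), m(c, s(m(s(s(a)), s(a), s(s(a)))), s(s(c))), s(s(a)))  →  m(s(s(a)), m(c, s(a), s(s(c))), s(s(a)))   [R1 at 2.2.1]
3. m(s(s(a)), m(c, s(a), s(s(c))), s(s(a)))  →  m(s(s(a)), s(c), s(s(a)))   [R6 at 2]
4. m(s(s(a)), s(c), s(s(a)))  →  c   [R1 at ε]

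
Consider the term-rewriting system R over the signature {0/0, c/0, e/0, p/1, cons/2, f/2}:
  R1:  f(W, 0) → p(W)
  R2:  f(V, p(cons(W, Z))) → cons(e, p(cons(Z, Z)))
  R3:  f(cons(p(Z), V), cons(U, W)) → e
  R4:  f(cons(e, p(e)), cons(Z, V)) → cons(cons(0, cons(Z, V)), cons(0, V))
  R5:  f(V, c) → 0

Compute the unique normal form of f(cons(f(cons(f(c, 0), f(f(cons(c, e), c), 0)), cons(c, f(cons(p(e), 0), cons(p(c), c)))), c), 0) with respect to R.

1. f(cons(f(cons(f(c, 0), f(f(cons(c, e), c), 0)), cons(c, f(cons(p(e), 0), cons(p(c), c)))), c), 0)  →  p(cons(f(cons(f(c, 0), f(f(cons(c, e), c), 0)), cons(c, f(cons(p(e), 0), cons(p(c), c)))), c))   [R1 at ε]
2. p(cons(f(cons(f(c, 0), f(f(cons(c, e), c), 0)), cons(c, f(cons(p(e), 0), cons(p(c), c)))), c))  →  p(cons(f(cons(p(c), f(f(cons(c, e), c), 0)), cons(c, f(cons(p(e), 0), cons(p(c), c)))), c))   [R1 at 1.1.1.1]
3. p(cons(f(cons(p(c), f(f(cons(c, e), c), 0)), cons(c, f(cons(p(e), 0), cons(p(c), c)))), c))  →  p(cons(e, c))   [R3 at 1.1]

p(cons(e, c))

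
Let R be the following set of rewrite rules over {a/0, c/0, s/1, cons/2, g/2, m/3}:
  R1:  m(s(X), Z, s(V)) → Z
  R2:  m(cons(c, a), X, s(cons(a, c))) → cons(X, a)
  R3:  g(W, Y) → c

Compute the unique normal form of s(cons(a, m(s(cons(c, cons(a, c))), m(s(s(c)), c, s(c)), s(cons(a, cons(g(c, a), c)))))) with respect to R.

1. s(cons(a, m(s(cons(c, cons(a, c))), m(s(s(c)), c, s(c)), s(cons(a, cons(g(c, a), c))))))  →  s(cons(a, m(s(s(c)), c, s(c))))   [R1 at 1.2]
2. s(cons(a, m(s(s(c)), c, s(c))))  →  s(cons(a, c))   [R1 at 1.2]

s(cons(a, c))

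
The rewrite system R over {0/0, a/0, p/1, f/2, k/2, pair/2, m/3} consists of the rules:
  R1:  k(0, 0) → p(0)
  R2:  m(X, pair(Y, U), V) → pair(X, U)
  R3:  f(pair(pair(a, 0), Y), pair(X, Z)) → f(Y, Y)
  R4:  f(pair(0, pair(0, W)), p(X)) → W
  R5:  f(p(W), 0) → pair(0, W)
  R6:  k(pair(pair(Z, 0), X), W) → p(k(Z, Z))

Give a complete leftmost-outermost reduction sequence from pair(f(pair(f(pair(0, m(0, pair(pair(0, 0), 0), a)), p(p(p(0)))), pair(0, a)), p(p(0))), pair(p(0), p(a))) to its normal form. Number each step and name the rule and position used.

pair(a, pair(p(0), p(a)))

1. pair(f(pair(f(pair(0, m(0, pair(pair(0, 0), 0), a)), p(p(p(0)))), pair(0, a)), p(p(0))), pair(p(0), p(a)))  →  pair(f(pair(f(pair(0, pair(0, 0)), p(p(p(0)))), pair(0, a)), p(p(0))), pair(p(0), p(a)))   [R2 at 1.1.1.1.2]
2. pair(f(pair(f(pair(0, pair(0, 0)), p(p(p(0)))), pair(0, a)), p(p(0))), pair(p(0), p(a)))  →  pair(f(pair(0, pair(0, a)), p(p(0))), pair(p(0), p(a)))   [R4 at 1.1.1]
3. pair(f(pair(0, pair(0, a)), p(p(0))), pair(p(0), p(a)))  →  pair(a, pair(p(0), p(a)))   [R4 at 1]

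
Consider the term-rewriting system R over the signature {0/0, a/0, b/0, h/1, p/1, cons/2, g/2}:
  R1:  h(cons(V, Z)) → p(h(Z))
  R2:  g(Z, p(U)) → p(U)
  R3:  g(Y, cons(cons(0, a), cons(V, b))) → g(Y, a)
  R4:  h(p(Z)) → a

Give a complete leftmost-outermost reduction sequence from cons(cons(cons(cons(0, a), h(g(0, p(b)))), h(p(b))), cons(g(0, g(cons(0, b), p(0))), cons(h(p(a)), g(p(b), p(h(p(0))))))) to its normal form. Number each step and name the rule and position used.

cons(cons(cons(cons(0, a), a), a), cons(p(0), cons(a, p(a))))

1. cons(cons(cons(cons(0, a), h(g(0, p(b)))), h(p(b))), cons(g(0, g(cons(0, b), p(0))), cons(h(p(a)), g(p(b), p(h(p(0)))))))  →  cons(cons(cons(cons(0, a), h(p(b))), h(p(b))), cons(g(0, g(cons(0, b), p(0))), cons(h(p(a)), g(p(b), p(h(p(0)))))))   [R2 at 1.1.2.1]
2. cons(cons(cons(cons(0, a), h(p(b))), h(p(b))), cons(g(0, g(cons(0, b), p(0))), cons(h(p(a)), g(p(b), p(h(p(0)))))))  →  cons(cons(cons(cons(0, a), a), h(p(b))), cons(g(0, g(cons(0, b), p(0))), cons(h(p(a)), g(p(b), p(h(p(0)))))))   [R4 at 1.1.2]
3. cons(cons(cons(cons(0, a), a), h(p(b))), cons(g(0, g(cons(0, b), p(0))), cons(h(p(a)), g(p(b), p(h(p(0)))))))  →  cons(cons(cons(cons(0, a), a), a), cons(g(0, g(cons(0, b), p(0))), cons(h(p(a)), g(p(b), p(h(p(0)))))))   [R4 at 1.2]
4. cons(cons(cons(cons(0, a), a), a), cons(g(0, g(cons(0, b), p(0))), cons(h(p(a)), g(p(b), p(h(p(0)))))))  →  cons(cons(cons(cons(0, a), a), a), cons(g(0, p(0)), cons(h(p(a)), g(p(b), p(h(p(0)))))))   [R2 at 2.1.2]
5. cons(cons(cons(cons(0, a), a), a), cons(g(0, p(0)), cons(h(p(a)), g(p(b), p(h(p(0)))))))  →  cons(cons(cons(cons(0, a), a), a), cons(p(0), cons(h(p(a)), g(p(b), p(h(p(0)))))))   [R2 at 2.1]
6. cons(cons(cons(cons(0, a), a), a), cons(p(0), cons(h(p(a)), g(p(b), p(h(p(0)))))))  →  cons(cons(cons(cons(0, a), a), a), cons(p(0), cons(a, g(p(b), p(h(p(0)))))))   [R4 at 2.2.1]
7. cons(cons(cons(cons(0, a), a), a), cons(p(0), cons(a, g(p(b), p(h(p(0)))))))  →  cons(cons(cons(cons(0, a), a), a), cons(p(0), cons(a, p(h(p(0))))))   [R2 at 2.2.2]
8. cons(cons(cons(cons(0, a), a), a), cons(p(0), cons(a, p(h(p(0))))))  →  cons(cons(cons(cons(0, a), a), a), cons(p(0), cons(a, p(a))))   [R4 at 2.2.2.1]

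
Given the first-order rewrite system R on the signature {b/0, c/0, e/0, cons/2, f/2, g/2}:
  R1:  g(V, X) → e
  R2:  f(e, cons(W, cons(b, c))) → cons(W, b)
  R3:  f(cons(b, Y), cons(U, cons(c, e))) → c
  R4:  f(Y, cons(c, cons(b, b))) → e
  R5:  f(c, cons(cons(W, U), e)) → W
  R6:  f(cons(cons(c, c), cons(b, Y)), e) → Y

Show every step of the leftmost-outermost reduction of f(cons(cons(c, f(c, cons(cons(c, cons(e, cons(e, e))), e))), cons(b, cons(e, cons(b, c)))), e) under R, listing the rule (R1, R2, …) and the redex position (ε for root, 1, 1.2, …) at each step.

cons(e, cons(b, c))

1. f(cons(cons(c, f(c, cons(cons(c, cons(e, cons(e, e))), e))), cons(b, cons(e, cons(b, c)))), e)  →  f(cons(cons(c, c), cons(b, cons(e, cons(b, c)))), e)   [R5 at 1.1.2]
2. f(cons(cons(c, c), cons(b, cons(e, cons(b, c)))), e)  →  cons(e, cons(b, c))   [R6 at ε]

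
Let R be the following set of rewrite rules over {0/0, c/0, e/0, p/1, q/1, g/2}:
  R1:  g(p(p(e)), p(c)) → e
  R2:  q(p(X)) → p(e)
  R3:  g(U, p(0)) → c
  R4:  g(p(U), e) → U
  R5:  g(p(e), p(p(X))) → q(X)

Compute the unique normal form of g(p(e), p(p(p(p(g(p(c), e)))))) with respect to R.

1. g(p(e), p(p(p(p(g(p(c), e))))))  →  q(p(p(g(p(c), e))))   [R5 at ε]
2. q(p(p(g(p(c), e))))  →  p(e)   [R2 at ε]

p(e)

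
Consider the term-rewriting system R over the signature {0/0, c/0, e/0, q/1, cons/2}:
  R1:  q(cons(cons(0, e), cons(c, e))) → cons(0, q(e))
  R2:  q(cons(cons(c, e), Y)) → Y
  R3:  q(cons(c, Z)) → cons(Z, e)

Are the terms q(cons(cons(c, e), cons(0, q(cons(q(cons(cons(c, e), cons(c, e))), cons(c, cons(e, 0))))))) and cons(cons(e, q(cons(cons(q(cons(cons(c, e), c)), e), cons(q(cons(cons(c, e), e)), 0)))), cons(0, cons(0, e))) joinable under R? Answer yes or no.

no — NF(t₁) = cons(0, cons(c, cons(e, 0))), NF(t₂) = cons(cons(e, cons(e, 0)), cons(0, cons(0, e)))

Reduce t₁ = q(cons(cons(c, e), cons(0, q(cons(q(cons(cons(c, e), cons(c, e))), cons(c, cons(e, 0))))))):
1. q(cons(cons(c, e), cons(0, q(cons(q(cons(cons(c, e), cons(c, e))), cons(c, cons(e, 0)))))))  →  cons(0, q(cons(q(cons(cons(c, e), cons(c, e))), cons(c, cons(e, 0)))))   [R2 at ε]
2. cons(0, q(cons(q(cons(cons(c, e), cons(c, e))), cons(c, cons(e, 0)))))  →  cons(0, q(cons(cons(c, e), cons(c, cons(e, 0)))))   [R2 at 2.1.1]
3. cons(0, q(cons(cons(c, e), cons(c, cons(e, 0)))))  →  cons(0, cons(c, cons(e, 0)))   [R2 at 2]

Reduce t₂ = cons(cons(e, q(cons(cons(q(cons(cons(c, e), c)), e), cons(q(cons(cons(c, e), e)), 0)))), cons(0, cons(0, e))):
1. cons(cons(e, q(cons(cons(q(cons(cons(c, e), c)), e), cons(q(cons(cons(c, e), e)), 0)))), cons(0, cons(0, e)))  →  cons(cons(e, q(cons(cons(c, e), cons(q(cons(cons(c, e), e)), 0)))), cons(0, cons(0, e)))   [R2 at 1.2.1.1.1]
2. cons(cons(e, q(cons(cons(c, e), cons(q(cons(cons(c, e), e)), 0)))), cons(0, cons(0, e)))  →  cons(cons(e, cons(q(cons(cons(c, e), e)), 0)), cons(0, cons(0, e)))   [R2 at 1.2]
3. cons(cons(e, cons(q(cons(cons(c, e), e)), 0)), cons(0, cons(0, e)))  →  cons(cons(e, cons(e, 0)), cons(0, cons(0, e)))   [R2 at 1.2.1]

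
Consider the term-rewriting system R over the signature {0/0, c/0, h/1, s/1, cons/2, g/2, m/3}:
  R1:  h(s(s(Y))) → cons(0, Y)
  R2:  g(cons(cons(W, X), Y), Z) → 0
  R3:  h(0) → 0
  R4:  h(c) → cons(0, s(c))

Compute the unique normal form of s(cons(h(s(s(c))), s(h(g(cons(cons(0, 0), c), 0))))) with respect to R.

1. s(cons(h(s(s(c))), s(h(g(cons(cons(0, 0), c), 0)))))  →  s(cons(cons(0, c), s(h(g(cons(cons(0, 0), c), 0)))))   [R1 at 1.1]
2. s(cons(cons(0, c), s(h(g(cons(cons(0, 0), c), 0)))))  →  s(cons(cons(0, c), s(h(0))))   [R2 at 1.2.1.1]
3. s(cons(cons(0, c), s(h(0))))  →  s(cons(cons(0, c), s(0)))   [R3 at 1.2.1]

s(cons(cons(0, c), s(0)))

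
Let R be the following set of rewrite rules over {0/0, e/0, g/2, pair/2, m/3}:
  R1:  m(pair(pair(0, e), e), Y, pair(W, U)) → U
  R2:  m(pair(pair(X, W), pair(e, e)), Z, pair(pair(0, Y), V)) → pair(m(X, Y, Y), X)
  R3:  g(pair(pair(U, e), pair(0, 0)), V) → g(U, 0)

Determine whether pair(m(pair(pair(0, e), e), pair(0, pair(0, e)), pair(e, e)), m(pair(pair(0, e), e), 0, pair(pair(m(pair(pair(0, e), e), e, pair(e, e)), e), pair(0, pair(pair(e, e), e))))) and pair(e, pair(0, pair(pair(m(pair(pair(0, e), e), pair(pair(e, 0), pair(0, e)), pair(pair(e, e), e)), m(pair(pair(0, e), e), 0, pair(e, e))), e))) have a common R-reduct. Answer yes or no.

Reduce t₁ = pair(m(pair(pair(0, e), e), pair(0, pair(0, e)), pair(e, e)), m(pair(pair(0, e), e), 0, pair(pair(m(pair(pair(0, e), e), e, pair(e, e)), e), pair(0, pair(pair(e, e), e))))):
1. pair(m(pair(pair(0, e), e), pair(0, pair(0, e)), pair(e, e)), m(pair(pair(0, e), e), 0, pair(pair(m(pair(pair(0, e), e), e, pair(e, e)), e), pair(0, pair(pair(e, e), e)))))  →  pair(e, m(pair(pair(0, e), e), 0, pair(pair(m(pair(pair(0, e), e), e, pair(e, e)), e), pair(0, pair(pair(e, e), e)))))   [R1 at 1]
2. pair(e, m(pair(pair(0, e), e), 0, pair(pair(m(pair(pair(0, e), e), e, pair(e, e)), e), pair(0, pair(pair(e, e), e)))))  →  pair(e, pair(0, pair(pair(e, e), e)))   [R1 at 2]

Reduce t₂ = pair(e, pair(0, pair(pair(m(pair(pair(0, e), e), pair(pair(e, 0), pair(0, e)), pair(pair(e, e), e)), m(pair(pair(0, e), e), 0, pair(e, e))), e))):
1. pair(e, pair(0, pair(pair(m(pair(pair(0, e), e), pair(pair(e, 0), pair(0, e)), pair(pair(e, e), e)), m(pair(pair(0, e), e), 0, pair(e, e))), e)))  →  pair(e, pair(0, pair(pair(e, m(pair(pair(0, e), e), 0, pair(e, e))), e)))   [R1 at 2.2.1.1]
2. pair(e, pair(0, pair(pair(e, m(pair(pair(0, e), e), 0, pair(e, e))), e)))  →  pair(e, pair(0, pair(pair(e, e), e)))   [R1 at 2.2.1.2]

yes — NF(t₁) = pair(e, pair(0, pair(pair(e, e), e))), NF(t₂) = pair(e, pair(0, pair(pair(e, e), e)))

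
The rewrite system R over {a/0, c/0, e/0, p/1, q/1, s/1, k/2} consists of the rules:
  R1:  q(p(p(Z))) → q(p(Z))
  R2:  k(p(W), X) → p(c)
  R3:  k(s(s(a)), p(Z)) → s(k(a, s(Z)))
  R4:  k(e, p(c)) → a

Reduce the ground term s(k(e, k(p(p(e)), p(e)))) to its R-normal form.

s(a)

1. s(k(e, k(p(p(e)), p(e))))  →  s(k(e, p(c)))   [R2 at 1.2]
2. s(k(e, p(c)))  →  s(a)   [R4 at 1]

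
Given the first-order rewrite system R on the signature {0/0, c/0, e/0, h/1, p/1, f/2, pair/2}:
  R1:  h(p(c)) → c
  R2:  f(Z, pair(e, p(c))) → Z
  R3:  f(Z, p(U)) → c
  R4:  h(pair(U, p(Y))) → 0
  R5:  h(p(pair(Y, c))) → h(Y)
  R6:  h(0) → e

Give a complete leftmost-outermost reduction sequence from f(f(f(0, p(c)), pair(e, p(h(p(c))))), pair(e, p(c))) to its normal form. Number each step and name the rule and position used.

c

1. f(f(f(0, p(c)), pair(e, p(h(p(c))))), pair(e, p(c)))  →  f(f(0, p(c)), pair(e, p(h(p(c)))))   [R2 at ε]
2. f(f(0, p(c)), pair(e, p(h(p(c)))))  →  f(c, pair(e, p(h(p(c)))))   [R3 at 1]
3. f(c, pair(e, p(h(p(c)))))  →  f(c, pair(e, p(c)))   [R1 at 2.2.1]
4. f(c, pair(e, p(c)))  →  c   [R2 at ε]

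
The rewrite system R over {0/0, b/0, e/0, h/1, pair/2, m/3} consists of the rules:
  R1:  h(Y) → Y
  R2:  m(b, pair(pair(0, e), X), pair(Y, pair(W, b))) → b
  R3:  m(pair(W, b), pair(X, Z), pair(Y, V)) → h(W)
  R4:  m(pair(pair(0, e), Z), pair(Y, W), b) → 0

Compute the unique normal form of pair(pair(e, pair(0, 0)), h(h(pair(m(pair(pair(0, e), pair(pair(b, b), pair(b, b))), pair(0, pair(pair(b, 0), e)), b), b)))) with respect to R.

pair(pair(e, pair(0, 0)), pair(0, b))

1. pair(pair(e, pair(0, 0)), h(h(pair(m(pair(pair(0, e), pair(pair(b, b), pair(b, b))), pair(0, pair(pair(b, 0), e)), b), b))))  →  pair(pair(e, pair(0, 0)), h(pair(m(pair(pair(0, e), pair(pair(b, b), pair(b, b))), pair(0, pair(pair(b, 0), e)), b), b)))   [R1 at 2]
2. pair(pair(e, pair(0, 0)), h(pair(m(pair(pair(0, e), pair(pair(b, b), pair(b, b))), pair(0, pair(pair(b, 0), e)), b), b)))  →  pair(pair(e, pair(0, 0)), pair(m(pair(pair(0, e), pair(pair(b, b), pair(b, b))), pair(0, pair(pair(b, 0), e)), b), b))   [R1 at 2]
3. pair(pair(e, pair(0, 0)), pair(m(pair(pair(0, e), pair(pair(b, b), pair(b, b))), pair(0, pair(pair(b, 0), e)), b), b))  →  pair(pair(e, pair(0, 0)), pair(0, b))   [R4 at 2.1]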